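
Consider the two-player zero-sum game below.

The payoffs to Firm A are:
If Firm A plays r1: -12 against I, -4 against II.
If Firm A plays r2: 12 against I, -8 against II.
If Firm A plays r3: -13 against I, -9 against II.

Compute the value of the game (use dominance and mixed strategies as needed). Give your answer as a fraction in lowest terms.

-36/7

Row r3 is strictly dominated by row r1, so Firm A never plays it.
The remaining 2×2 game on (r1, r2) × (I, II) has no saddle point. Let Firm A play r1 with probability p; indifference gives −12p + 12(1−p) = −4p − 8(1−p), so p = 5/7.
Similarly Firm B's optimal q on I is 1/7, and the value is -12·(1/7) + (-4)·(6/7) = -36/7.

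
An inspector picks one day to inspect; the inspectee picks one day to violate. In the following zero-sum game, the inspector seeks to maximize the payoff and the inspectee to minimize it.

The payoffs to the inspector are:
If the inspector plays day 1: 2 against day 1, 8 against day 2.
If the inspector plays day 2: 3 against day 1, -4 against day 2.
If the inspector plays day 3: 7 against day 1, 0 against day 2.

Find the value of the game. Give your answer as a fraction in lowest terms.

Row day 2 is strictly dominated by row day 3, so the inspector never plays it.
The remaining 2×2 game on (day 1, day 3) × (day 1, day 2) has no saddle point. Let the inspector play day 1 with probability p; indifference gives 2p + 7(1−p) = 8p, so p = 7/13.
Similarly the inspectee's optimal q on day 1 is 8/13, and the value is 2·(8/13) + (8)·(5/13) = 56/13.

56/13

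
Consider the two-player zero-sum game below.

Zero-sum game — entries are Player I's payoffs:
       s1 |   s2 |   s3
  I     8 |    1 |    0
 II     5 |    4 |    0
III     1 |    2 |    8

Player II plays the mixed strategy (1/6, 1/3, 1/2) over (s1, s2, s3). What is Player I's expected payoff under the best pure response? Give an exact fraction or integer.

29/6

I: (8)·(1/6) + (1)·(1/3) + (0)·(1/2) = 5/3.
II: (5)·(1/6) + (4)·(1/3) + (0)·(1/2) = 13/6.
III: (1)·(1/6) + (2)·(1/3) + (8)·(1/2) = 29/6.
The best pure response is III with expected payoff 29/6.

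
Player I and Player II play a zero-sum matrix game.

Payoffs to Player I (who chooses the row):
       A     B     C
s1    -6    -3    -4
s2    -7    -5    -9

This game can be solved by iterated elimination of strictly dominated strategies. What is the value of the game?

Column B is strictly dominated by A for Player II (-6<-3, -7<-5); eliminate B.
Row s2 is strictly dominated by row s1 (-6>-7, -4>-9); eliminate s2.
Column C is strictly dominated by A for Player II (-6<-4); eliminate C.
Only (s1, A) remains, with payoff -6.

-6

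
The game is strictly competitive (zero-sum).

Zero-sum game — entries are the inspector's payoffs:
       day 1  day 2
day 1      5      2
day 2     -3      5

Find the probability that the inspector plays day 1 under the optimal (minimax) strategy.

Row minima are 2 and -3, so the inspector's maximin is 2; column maxima are 5 and 5, so the inspectee's minimax is 5. These differ, so the equilibrium is in mixed strategies.
Let the inspector play day 1 with probability p. The inspectee is indifferent when 5p − 3(1−p) = 2p + 5(1−p), giving p = 8/11.

8/11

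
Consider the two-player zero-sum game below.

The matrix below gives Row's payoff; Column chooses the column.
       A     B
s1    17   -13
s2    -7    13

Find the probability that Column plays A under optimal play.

Row minima are -13 and -7, so Row's maximin is -7; column maxima are 17 and 13, so Column's minimax is 13. These differ, so the equilibrium is in mixed strategies.
Let Column play A with probability q. Row is indifferent when 17q − 13(1−q) = −7q + 13(1−q), giving q = 13/25.

13/25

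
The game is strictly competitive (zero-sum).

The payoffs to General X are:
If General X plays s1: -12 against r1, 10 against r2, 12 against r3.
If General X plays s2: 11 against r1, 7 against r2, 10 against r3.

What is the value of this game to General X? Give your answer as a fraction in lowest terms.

97/13

Column r3 is strictly dominated by r2 for General Y (it gives General X more in every row).
The remaining 2×2 game on (s1, s2) × (r1, r2) has no saddle point. Let General X play s1 with probability p; indifference gives −12p + 11(1−p) = 10p + 7(1−p), so p = 2/13.
Similarly General Y's optimal q on r1 is 3/26, and the value is -12·(3/26) + (10)·(23/26) = 97/13.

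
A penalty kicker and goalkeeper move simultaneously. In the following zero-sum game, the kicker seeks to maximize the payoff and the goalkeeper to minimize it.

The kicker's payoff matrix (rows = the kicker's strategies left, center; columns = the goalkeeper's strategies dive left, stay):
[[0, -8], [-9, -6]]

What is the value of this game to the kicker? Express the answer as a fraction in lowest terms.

-72/11

Row minima are -8 and -9, so the kicker's maximin is -8; column maxima are 0 and -6, so the goalkeeper's minimax is -6. These differ, so the equilibrium is in mixed strategies.
Let the kicker play left with probability p. The goalkeeper is indifferent when −9(1−p) = −8p − 6(1−p), giving p = 3/11.
Let the goalkeeper play dive left with probability q. The kicker is indifferent when −8(1−q) = −9q − 6(1−q), giving q = 2/11.
The value is 0·(2/11) + (-8)·(9/11) = -72/11.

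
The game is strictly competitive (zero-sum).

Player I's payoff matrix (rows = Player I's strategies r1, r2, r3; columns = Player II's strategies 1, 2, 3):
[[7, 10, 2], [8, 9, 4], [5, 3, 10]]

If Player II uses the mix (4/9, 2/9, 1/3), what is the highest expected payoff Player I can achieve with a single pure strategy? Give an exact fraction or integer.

r1: (7)·(4/9) + (10)·(2/9) + (2)·(1/3) = 6.
r2: (8)·(4/9) + (9)·(2/9) + (4)·(1/3) = 62/9.
r3: (5)·(4/9) + (3)·(2/9) + (10)·(1/3) = 56/9.
The best pure response is r2 with expected payoff 62/9.

62/9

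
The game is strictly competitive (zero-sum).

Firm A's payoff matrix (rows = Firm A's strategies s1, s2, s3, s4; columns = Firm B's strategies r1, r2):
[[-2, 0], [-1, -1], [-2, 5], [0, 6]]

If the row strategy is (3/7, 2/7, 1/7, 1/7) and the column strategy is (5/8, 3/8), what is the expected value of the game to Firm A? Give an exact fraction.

-23/56

Against (5/8, 3/8), each row's expected payoff is s1: -5/4; s2: -1; s3: 5/8; s4: 9/4.
Taking the (3/7, 2/7, 1/7, 1/7)-weighted average: (3/7)·(-5/4) + (2/7)·(-1) + (1/7)·(5/8) + (1/7)·(9/4) = -23/56.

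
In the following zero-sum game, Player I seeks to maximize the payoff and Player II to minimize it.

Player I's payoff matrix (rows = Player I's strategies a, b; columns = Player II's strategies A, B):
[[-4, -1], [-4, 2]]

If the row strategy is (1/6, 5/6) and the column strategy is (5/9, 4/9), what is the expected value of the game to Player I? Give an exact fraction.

-14/9

Against (5/9, 4/9), each row's expected payoff is a: -8/3; b: -4/3.
Taking the (1/6, 5/6)-weighted average: (1/6)·(-8/3) + (5/6)·(-4/3) = -14/9.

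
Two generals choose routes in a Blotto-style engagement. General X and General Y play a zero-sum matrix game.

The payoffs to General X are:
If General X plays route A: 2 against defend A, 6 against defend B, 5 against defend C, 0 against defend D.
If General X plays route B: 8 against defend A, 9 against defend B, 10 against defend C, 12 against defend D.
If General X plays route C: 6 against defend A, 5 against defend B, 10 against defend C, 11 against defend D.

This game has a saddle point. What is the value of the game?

Row minima: 0, 8, 5 → General X's maximin is 8.
Column maxima: 8, 9, 10, 12 → General Y's minimax is 8.
They coincide at (route B, defend A), so the value is 8.

8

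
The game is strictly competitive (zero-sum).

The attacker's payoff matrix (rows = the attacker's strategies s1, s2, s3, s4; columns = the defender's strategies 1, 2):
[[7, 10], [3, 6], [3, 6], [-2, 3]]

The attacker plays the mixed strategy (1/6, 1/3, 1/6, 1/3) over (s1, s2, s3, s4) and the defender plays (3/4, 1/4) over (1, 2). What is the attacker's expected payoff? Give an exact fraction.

35/12

Against (3/4, 1/4), each row's expected payoff is s1: 31/4; s2: 15/4; s3: 15/4; s4: -3/4.
Taking the (1/6, 1/3, 1/6, 1/3)-weighted average: (1/6)·(31/4) + (1/3)·(15/4) + (1/6)·(15/4) + (1/3)·(-3/4) = 35/12.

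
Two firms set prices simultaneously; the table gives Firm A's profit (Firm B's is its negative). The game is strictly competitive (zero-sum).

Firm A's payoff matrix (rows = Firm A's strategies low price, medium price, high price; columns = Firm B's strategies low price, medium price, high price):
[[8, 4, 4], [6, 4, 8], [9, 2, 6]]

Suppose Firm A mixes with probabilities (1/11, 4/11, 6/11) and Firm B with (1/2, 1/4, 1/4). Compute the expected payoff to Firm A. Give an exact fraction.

Against (1/2, 1/4, 1/4), each row's expected payoff is low price: 6; medium price: 6; high price: 13/2.
Taking the (1/11, 4/11, 6/11)-weighted average: (1/11)·(6) + (4/11)·(6) + (6/11)·(13/2) = 69/11.

69/11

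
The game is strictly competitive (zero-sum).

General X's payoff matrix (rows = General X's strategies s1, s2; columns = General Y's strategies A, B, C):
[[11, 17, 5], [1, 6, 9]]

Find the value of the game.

Column B is strictly dominated by A for General Y (it gives General X more in every row).
The remaining 2×2 game on (s1, s2) × (A, C) has no saddle point. Let General X play s1 with probability p; indifference gives 11p + (1−p) = 5p + 9(1−p), so p = 4/7.
Similarly General Y's optimal q on A is 2/7, and the value is 11·(2/7) + (5)·(5/7) = 47/7.

47/7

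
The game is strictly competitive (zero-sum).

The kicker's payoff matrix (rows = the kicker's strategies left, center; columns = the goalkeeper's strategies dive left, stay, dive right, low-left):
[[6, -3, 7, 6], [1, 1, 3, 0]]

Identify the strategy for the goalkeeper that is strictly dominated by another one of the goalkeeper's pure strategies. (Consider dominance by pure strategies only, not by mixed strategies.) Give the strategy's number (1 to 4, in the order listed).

3

The goalkeeper prefers columns that give the kicker less. Compare dive right with dive left: 6 < 7, 1 < 3.
So dive left strictly dominates dive right for the goalkeeper; dive right is strictly dominated.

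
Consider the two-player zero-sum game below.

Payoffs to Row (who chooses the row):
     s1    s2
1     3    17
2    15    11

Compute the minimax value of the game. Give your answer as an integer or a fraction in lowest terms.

Row minima are 3 and 11, so Row's maximin is 11; column maxima are 15 and 17, so Column's minimax is 15. These differ, so the equilibrium is in mixed strategies.
Let Row play 1 with probability p. Column is indifferent when 3p + 15(1−p) = 17p + 11(1−p), giving p = 2/9.
Let Column play s1 with probability q. Row is indifferent when 3q + 17(1−q) = 15q + 11(1−q), giving q = 1/3.
The value is 3·(1/3) + (17)·(2/3) = 37/3.

37/3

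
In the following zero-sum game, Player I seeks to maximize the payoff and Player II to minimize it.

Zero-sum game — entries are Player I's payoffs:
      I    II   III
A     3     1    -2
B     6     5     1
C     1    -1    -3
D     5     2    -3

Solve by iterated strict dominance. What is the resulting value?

Column I is strictly dominated by II for Player II (1<3, 5<6, -1<1, 2<5); eliminate I.
Row A is strictly dominated by row B (5>1, 1>-2); eliminate A.
Column II is strictly dominated by III for Player II (1<5, -3<-1, -3<2); eliminate II.
Row C is strictly dominated by row B (1>-3); eliminate C.
Row D is strictly dominated by row B (1>-3); eliminate D.
Only (B, III) remains, with payoff 1.

1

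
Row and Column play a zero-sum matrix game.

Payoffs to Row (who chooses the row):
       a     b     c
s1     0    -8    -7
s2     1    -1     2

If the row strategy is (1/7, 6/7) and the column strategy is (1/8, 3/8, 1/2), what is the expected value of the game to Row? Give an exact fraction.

Against (1/8, 3/8, 1/2), each row's expected payoff is s1: -13/2; s2: 3/4.
Taking the (1/7, 6/7)-weighted average: (1/7)·(-13/2) + (6/7)·(3/4) = -2/7.

-2/7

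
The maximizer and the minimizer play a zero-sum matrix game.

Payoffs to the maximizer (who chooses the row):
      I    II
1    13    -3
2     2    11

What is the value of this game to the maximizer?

Row minima are -3 and 2, so the maximizer's maximin is 2; column maxima are 13 and 11, so the minimizer's minimax is 11. These differ, so the equilibrium is in mixed strategies.
Let the maximizer play 1 with probability p. The minimizer is indifferent when 13p + 2(1−p) = −3p + 11(1−p), giving p = 9/25.
Let the minimizer play I with probability q. The maximizer is indifferent when 13q − 3(1−q) = 2q + 11(1−q), giving q = 14/25.
The value is 13·(14/25) + (-3)·(11/25) = 149/25.

149/25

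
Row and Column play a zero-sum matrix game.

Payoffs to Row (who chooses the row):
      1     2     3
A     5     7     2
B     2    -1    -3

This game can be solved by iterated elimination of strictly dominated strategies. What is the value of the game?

Row B is strictly dominated by row A (5>2, 7>-1, 2>-3); eliminate B.
Column 1 is strictly dominated by 3 for Column (2<5); eliminate 1.
Column 2 is strictly dominated by 3 for Column (2<7); eliminate 2.
Only (A, 3) remains, with payoff 2.

2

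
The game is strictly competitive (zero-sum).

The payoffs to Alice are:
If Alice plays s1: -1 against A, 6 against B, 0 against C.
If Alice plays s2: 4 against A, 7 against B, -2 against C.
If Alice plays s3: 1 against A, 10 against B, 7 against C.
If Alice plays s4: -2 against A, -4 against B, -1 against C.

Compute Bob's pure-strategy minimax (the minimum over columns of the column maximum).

4

The worst case (largest entry) in each column is A: 4, B: 10, C: 7.
The best (smallest) of these is 4.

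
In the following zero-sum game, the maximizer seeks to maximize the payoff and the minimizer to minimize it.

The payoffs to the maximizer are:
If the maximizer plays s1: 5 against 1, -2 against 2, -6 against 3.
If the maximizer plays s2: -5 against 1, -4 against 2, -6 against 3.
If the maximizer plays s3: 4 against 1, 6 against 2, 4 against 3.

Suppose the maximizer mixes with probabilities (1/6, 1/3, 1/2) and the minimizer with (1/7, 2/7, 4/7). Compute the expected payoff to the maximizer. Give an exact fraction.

Against (1/7, 2/7, 4/7), each row's expected payoff is s1: -23/7; s2: -37/7; s3: 32/7.
Taking the (1/6, 1/3, 1/2)-weighted average: (1/6)·(-23/7) + (1/3)·(-37/7) + (1/2)·(32/7) = -1/42.

-1/42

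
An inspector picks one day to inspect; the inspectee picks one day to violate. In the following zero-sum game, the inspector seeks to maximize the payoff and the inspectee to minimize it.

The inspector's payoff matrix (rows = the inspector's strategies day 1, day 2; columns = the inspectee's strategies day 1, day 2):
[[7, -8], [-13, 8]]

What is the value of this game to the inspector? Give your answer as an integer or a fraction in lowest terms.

-4/3

Row minima are -8 and -13, so the inspector's maximin is -8; column maxima are 7 and 8, so the inspectee's minimax is 7. These differ, so the equilibrium is in mixed strategies.
Let the inspector play day 1 with probability p. The inspectee is indifferent when 7p − 13(1−p) = −8p + 8(1−p), giving p = 7/12.
Let the inspectee play day 1 with probability q. The inspector is indifferent when 7q − 8(1−q) = −13q + 8(1−q), giving q = 4/9.
The value is 7·(4/9) + (-8)·(5/9) = -4/3.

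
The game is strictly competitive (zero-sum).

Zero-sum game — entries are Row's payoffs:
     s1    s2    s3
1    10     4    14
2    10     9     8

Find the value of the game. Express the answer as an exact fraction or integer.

Column s1 is strictly dominated by s2 for Column (it gives Row more in every row).
The remaining 2×2 game on (1, 2) × (s2, s3) has no saddle point. Let Row play 1 with probability p; indifference gives 4p + 9(1−p) = 14p + 8(1−p), so p = 1/11.
Similarly Column's optimal q on s2 is 6/11, and the value is 4·(6/11) + (14)·(5/11) = 94/11.

94/11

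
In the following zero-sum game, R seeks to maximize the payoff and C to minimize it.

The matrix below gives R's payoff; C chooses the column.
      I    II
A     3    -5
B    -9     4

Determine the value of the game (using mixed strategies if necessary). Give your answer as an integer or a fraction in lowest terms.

Row minima are -5 and -9, so R's maximin is -5; column maxima are 3 and 4, so C's minimax is 3. These differ, so the equilibrium is in mixed strategies.
Let R play A with probability p. C is indifferent when 3p − 9(1−p) = −5p + 4(1−p), giving p = 13/21.
Let C play I with probability q. R is indifferent when 3q − 5(1−q) = −9q + 4(1−q), giving q = 3/7.
The value is 3·(3/7) + (-5)·(4/7) = -11/7.

-11/7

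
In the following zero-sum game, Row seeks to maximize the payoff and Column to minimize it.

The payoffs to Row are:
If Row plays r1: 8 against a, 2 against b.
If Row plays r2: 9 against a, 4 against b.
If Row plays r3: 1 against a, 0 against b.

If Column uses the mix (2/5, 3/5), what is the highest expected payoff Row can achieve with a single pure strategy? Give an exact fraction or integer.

6

r1: (8)·(2/5) + (2)·(3/5) = 22/5.
r2: (9)·(2/5) + (4)·(3/5) = 6.
r3: (1)·(2/5) + (0)·(3/5) = 2/5.
The best pure response is r2 with expected payoff 6.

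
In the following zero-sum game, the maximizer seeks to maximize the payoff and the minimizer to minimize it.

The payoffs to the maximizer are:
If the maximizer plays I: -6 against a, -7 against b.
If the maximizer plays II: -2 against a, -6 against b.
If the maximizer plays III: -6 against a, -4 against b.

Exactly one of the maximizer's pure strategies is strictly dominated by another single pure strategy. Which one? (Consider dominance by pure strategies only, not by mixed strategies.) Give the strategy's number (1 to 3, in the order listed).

1

Compare I with II: -2 > -6, -6 > -7.
So II strictly dominates I for the maximizer; I is strictly dominated.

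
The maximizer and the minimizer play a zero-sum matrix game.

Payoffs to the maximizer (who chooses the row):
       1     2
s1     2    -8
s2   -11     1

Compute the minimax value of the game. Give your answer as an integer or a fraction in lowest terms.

-43/11

Row minima are -8 and -11, so the maximizer's maximin is -8; column maxima are 2 and 1, so the minimizer's minimax is 1. These differ, so the equilibrium is in mixed strategies.
Let the maximizer play s1 with probability p. The minimizer is indifferent when 2p − 11(1−p) = −8p + (1−p), giving p = 6/11.
Let the minimizer play 1 with probability q. The maximizer is indifferent when 2q − 8(1−q) = −11q + (1−q), giving q = 9/22.
The value is 2·(9/22) + (-8)·(13/22) = -43/11.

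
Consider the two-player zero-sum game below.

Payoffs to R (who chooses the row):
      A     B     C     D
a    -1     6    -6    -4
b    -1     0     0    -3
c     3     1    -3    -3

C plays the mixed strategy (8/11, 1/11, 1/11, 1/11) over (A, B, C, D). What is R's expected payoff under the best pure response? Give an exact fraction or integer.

19/11

a: (-1)·(8/11) + (6)·(1/11) + (-6)·(1/11) + (-4)·(1/11) = -12/11.
b: (-1)·(8/11) + (0)·(1/11) + (0)·(1/11) + (-3)·(1/11) = -1.
c: (3)·(8/11) + (1)·(1/11) + (-3)·(1/11) + (-3)·(1/11) = 19/11.
The best pure response is c with expected payoff 19/11.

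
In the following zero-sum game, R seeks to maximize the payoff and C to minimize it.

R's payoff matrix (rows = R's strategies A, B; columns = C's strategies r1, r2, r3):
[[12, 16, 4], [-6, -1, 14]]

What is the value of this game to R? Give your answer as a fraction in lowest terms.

Column r2 is strictly dominated by r1 for C (it gives R more in every row).
The remaining 2×2 game on (A, B) × (r1, r3) has no saddle point. Let R play A with probability p; indifference gives 12p − 6(1−p) = 4p + 14(1−p), so p = 5/7.
Similarly C's optimal q on r1 is 5/14, and the value is 12·(5/14) + (4)·(9/14) = 48/7.

48/7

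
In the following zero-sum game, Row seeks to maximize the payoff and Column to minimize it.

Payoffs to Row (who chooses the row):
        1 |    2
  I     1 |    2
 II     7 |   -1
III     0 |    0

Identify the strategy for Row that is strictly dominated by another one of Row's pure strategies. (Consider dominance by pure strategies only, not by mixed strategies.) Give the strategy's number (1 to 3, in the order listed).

Compare III with I: 1 > 0, 2 > 0.
So I strictly dominates III for Row; III is strictly dominated.

3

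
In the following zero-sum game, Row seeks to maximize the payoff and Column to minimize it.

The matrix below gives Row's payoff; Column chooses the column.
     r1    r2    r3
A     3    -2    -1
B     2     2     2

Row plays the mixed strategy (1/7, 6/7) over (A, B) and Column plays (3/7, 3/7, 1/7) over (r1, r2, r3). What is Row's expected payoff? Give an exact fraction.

86/49

Against (3/7, 3/7, 1/7), each row's expected payoff is A: 2/7; B: 2.
Taking the (1/7, 6/7)-weighted average: (1/7)·(2/7) + (6/7)·(2) = 86/49.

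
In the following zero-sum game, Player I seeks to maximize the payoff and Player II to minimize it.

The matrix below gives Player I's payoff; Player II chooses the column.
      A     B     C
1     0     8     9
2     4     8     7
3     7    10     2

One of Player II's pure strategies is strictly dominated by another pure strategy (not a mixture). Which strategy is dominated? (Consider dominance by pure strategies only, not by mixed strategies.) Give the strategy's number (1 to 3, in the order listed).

Player II prefers columns that give Player I less. Compare B with A: 0 < 8, 4 < 8, 7 < 10.
So A strictly dominates B for Player II; B is strictly dominated.

2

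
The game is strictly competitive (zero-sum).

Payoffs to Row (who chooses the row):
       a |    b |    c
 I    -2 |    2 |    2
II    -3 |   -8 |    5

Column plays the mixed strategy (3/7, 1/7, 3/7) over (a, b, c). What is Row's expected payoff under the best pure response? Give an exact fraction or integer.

I: (-2)·(3/7) + (2)·(1/7) + (2)·(3/7) = 2/7.
II: (-3)·(3/7) + (-8)·(1/7) + (5)·(3/7) = -2/7.
The best pure response is I with expected payoff 2/7.

2/7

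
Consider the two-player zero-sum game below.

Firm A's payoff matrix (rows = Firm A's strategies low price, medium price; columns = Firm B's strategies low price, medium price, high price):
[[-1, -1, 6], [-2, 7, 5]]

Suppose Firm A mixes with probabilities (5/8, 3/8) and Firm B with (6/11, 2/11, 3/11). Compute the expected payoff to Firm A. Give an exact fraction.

Against (6/11, 2/11, 3/11), each row's expected payoff is low price: 10/11; medium price: 17/11.
Taking the (5/8, 3/8)-weighted average: (5/8)·(10/11) + (3/8)·(17/11) = 101/88.

101/88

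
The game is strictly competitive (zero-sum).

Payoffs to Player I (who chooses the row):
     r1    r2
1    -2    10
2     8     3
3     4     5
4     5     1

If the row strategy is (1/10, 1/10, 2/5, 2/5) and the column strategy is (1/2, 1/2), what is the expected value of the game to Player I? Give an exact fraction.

79/20

Against (1/2, 1/2), each row's expected payoff is 1: 4; 2: 11/2; 3: 9/2; 4: 3.
Taking the (1/10, 1/10, 2/5, 2/5)-weighted average: (1/10)·(4) + (1/10)·(11/2) + (2/5)·(9/2) + (2/5)·(3) = 79/20.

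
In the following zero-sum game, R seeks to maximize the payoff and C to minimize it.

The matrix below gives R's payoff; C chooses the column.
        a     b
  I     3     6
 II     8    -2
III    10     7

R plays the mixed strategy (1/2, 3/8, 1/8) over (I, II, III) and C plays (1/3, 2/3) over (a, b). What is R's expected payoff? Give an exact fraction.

4

Against (1/3, 2/3), each row's expected payoff is I: 5; II: 4/3; III: 8.
Taking the (1/2, 3/8, 1/8)-weighted average: (1/2)·(5) + (3/8)·(4/3) + (1/8)·(8) = 4.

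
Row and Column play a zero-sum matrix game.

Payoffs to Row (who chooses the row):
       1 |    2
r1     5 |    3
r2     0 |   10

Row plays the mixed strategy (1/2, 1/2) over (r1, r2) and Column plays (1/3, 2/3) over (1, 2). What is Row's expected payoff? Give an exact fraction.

31/6

Against (1/3, 2/3), each row's expected payoff is r1: 11/3; r2: 20/3.
Taking the (1/2, 1/2)-weighted average: (1/2)·(11/3) + (1/2)·(20/3) = 31/6.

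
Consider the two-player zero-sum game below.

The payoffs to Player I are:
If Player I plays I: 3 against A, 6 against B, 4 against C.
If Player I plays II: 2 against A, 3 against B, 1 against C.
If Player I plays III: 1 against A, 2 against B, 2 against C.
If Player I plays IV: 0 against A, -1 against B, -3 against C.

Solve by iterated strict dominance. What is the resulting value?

3

Row IV is strictly dominated by row I (3>0, 6>-1, 4>-3); eliminate IV.
Column B is strictly dominated by A for Player II (3<6, 2<3, 1<2); eliminate B.
Row II is strictly dominated by row I (3>2, 4>1); eliminate II.
Row III is strictly dominated by row I (3>1, 4>2); eliminate III.
Column C is strictly dominated by A for Player II (3<4); eliminate C.
Only (I, A) remains, with payoff 3.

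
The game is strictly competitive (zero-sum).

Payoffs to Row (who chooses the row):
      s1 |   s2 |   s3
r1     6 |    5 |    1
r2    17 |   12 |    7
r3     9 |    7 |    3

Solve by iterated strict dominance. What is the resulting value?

Row r3 is strictly dominated by row r2 (17>9, 12>7, 7>3); eliminate r3.
Row r1 is strictly dominated by row r2 (17>6, 12>5, 7>1); eliminate r1.
Column s2 is strictly dominated by s3 for Column (7<12); eliminate s2.
Column s1 is strictly dominated by s3 for Column (7<17); eliminate s1.
Only (r2, s3) remains, with payoff 7.

7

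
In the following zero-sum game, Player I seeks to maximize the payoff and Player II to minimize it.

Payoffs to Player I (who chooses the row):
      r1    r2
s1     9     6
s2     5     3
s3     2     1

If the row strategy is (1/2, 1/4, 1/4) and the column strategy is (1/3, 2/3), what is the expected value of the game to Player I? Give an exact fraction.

19/4

Against (1/3, 2/3), each row's expected payoff is s1: 7; s2: 11/3; s3: 4/3.
Taking the (1/2, 1/4, 1/4)-weighted average: (1/2)·(7) + (1/4)·(11/3) + (1/4)·(4/3) = 19/4.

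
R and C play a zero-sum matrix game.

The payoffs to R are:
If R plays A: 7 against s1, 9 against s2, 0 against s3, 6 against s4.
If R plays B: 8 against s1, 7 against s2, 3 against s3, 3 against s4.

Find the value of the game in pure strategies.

3

Row minima: 0, 3 → R's maximin is 3.
Column maxima: 8, 9, 3, 6 → C's minimax is 3.
They coincide at (B, s3), so the value is 3.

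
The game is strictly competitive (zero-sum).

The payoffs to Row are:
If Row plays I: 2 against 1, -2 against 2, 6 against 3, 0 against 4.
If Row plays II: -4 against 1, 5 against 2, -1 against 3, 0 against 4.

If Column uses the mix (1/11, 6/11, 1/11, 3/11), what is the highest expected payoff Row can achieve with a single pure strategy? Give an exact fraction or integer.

25/11

I: (2)·(1/11) + (-2)·(6/11) + (6)·(1/11) + (0)·(3/11) = -4/11.
II: (-4)·(1/11) + (5)·(6/11) + (-1)·(1/11) + (0)·(3/11) = 25/11.
The best pure response is II with expected payoff 25/11.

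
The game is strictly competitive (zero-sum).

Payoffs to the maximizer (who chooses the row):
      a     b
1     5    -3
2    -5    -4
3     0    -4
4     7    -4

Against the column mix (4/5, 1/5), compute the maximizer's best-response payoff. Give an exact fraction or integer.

24/5

1: (5)·(4/5) + (-3)·(1/5) = 17/5.
2: (-5)·(4/5) + (-4)·(1/5) = -24/5.
3: (0)·(4/5) + (-4)·(1/5) = -4/5.
4: (7)·(4/5) + (-4)·(1/5) = 24/5.
The best pure response is 4 with expected payoff 24/5.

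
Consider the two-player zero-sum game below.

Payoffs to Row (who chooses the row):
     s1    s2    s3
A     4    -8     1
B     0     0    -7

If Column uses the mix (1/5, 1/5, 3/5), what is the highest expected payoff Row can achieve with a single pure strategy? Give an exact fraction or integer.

-1/5

A: (4)·(1/5) + (-8)·(1/5) + (1)·(3/5) = -1/5.
B: (0)·(1/5) + (0)·(1/5) + (-7)·(3/5) = -21/5.
The best pure response is A with expected payoff -1/5.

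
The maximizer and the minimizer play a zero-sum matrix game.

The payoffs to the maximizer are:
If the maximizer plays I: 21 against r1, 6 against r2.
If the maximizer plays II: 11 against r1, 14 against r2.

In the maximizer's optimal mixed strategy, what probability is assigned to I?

Row minima are 6 and 11, so the maximizer's maximin is 11; column maxima are 21 and 14, so the minimizer's minimax is 14. These differ, so the equilibrium is in mixed strategies.
Let the maximizer play I with probability p. The minimizer is indifferent when 21p + 11(1−p) = 6p + 14(1−p), giving p = 1/6.

1/6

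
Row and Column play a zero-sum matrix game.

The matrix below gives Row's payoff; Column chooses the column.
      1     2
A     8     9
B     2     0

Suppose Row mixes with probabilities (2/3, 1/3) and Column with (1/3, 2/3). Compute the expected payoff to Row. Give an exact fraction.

Against (1/3, 2/3), each row's expected payoff is A: 26/3; B: 2/3.
Taking the (2/3, 1/3)-weighted average: (2/3)·(26/3) + (1/3)·(2/3) = 6.

6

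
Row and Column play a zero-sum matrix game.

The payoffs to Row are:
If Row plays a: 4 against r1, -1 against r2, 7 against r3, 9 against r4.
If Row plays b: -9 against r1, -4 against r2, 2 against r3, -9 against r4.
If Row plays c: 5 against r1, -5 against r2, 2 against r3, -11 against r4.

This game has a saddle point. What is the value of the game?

Row minima: -1, -9, -11 → Row's maximin is -1.
Column maxima: 5, -1, 7, 9 → Column's minimax is -1.
They coincide at (a, r2), so the value is -1.

-1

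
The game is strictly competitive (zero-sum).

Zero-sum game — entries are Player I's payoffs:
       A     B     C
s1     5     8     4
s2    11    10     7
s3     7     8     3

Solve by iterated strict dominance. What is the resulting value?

Row s1 is strictly dominated by row s2 (11>5, 10>8, 7>4); eliminate s1.
Column A is strictly dominated by C for Player II (7<11, 3<7); eliminate A.
Row s3 is strictly dominated by row s2 (10>8, 7>3); eliminate s3.
Column B is strictly dominated by C for Player II (7<10); eliminate B.
Only (s2, C) remains, with payoff 7.

7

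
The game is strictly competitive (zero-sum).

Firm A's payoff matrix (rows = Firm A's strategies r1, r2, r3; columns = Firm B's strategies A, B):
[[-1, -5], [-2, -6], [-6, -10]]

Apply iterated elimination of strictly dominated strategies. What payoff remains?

Column A is strictly dominated by B for Firm B (-5<-1, -6<-2, -10<-6); eliminate A.
Row r3 is strictly dominated by row r1 (-5>-10); eliminate r3.
Row r2 is strictly dominated by row r1 (-5>-6); eliminate r2.
Only (r1, B) remains, with payoff -5.

-5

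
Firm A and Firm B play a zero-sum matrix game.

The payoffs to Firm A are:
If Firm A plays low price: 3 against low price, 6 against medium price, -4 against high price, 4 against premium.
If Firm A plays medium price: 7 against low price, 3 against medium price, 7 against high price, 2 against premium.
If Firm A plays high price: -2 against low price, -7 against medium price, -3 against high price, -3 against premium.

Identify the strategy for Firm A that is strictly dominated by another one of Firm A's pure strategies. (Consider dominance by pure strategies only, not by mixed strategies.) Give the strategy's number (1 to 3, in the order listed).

3

Compare high price with medium price: 7 > -2, 3 > -7, 7 > -3, 2 > -3.
So medium price strictly dominates high price for Firm A; high price is strictly dominated.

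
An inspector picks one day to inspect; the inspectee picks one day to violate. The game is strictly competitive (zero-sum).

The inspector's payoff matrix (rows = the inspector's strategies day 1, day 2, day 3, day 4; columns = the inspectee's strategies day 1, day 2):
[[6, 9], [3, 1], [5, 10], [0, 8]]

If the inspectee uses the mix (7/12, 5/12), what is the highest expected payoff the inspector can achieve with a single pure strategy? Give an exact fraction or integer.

29/4

day 1: (6)·(7/12) + (9)·(5/12) = 29/4.
day 2: (3)·(7/12) + (1)·(5/12) = 13/6.
day 3: (5)·(7/12) + (10)·(5/12) = 85/12.
day 4: (0)·(7/12) + (8)·(5/12) = 10/3.
The best pure response is day 1 with expected payoff 29/4.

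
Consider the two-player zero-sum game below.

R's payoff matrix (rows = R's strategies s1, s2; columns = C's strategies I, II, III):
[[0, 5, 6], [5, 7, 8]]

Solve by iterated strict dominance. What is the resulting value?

Row s1 is strictly dominated by row s2 (5>0, 7>5, 8>6); eliminate s1.
Column III is strictly dominated by I for C (5<8); eliminate III.
Column II is strictly dominated by I for C (5<7); eliminate II.
Only (s2, I) remains, with payoff 5.

5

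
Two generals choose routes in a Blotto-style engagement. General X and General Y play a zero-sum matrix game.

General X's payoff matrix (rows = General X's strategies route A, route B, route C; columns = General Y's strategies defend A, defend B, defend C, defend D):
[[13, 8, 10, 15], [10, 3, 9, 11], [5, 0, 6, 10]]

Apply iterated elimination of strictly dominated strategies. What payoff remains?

Row route C is strictly dominated by row route A (13>5, 8>0, 10>6, 15>10); eliminate route C.
Row route B is strictly dominated by row route A (13>10, 8>3, 10>9, 15>11); eliminate route B.
Column defend A is strictly dominated by defend B for General Y (8<13); eliminate defend A.
Column defend C is strictly dominated by defend B for General Y (8<10); eliminate defend C.
Column defend D is strictly dominated by defend B for General Y (8<15); eliminate defend D.
Only (route A, defend B) remains, with payoff 8.

8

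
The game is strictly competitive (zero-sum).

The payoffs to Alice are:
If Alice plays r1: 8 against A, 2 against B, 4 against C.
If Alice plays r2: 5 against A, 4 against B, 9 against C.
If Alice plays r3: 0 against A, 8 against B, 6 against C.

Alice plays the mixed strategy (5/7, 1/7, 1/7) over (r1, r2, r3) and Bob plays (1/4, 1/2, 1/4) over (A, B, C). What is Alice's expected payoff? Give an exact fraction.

31/7

Against (1/4, 1/2, 1/4), each row's expected payoff is r1: 4; r2: 11/2; r3: 11/2.
Taking the (5/7, 1/7, 1/7)-weighted average: (5/7)·(4) + (1/7)·(11/2) + (1/7)·(11/2) = 31/7.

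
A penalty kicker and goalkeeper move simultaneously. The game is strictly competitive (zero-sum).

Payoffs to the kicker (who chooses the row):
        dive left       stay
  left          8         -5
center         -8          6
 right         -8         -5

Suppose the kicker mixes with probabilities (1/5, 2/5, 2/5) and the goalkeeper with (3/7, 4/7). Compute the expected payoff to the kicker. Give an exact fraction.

Against (3/7, 4/7), each row's expected payoff is left: 4/7; center: 0; right: -44/7.
Taking the (1/5, 2/5, 2/5)-weighted average: (1/5)·(4/7) + (2/5)·(0) + (2/5)·(-44/7) = -12/5.

-12/5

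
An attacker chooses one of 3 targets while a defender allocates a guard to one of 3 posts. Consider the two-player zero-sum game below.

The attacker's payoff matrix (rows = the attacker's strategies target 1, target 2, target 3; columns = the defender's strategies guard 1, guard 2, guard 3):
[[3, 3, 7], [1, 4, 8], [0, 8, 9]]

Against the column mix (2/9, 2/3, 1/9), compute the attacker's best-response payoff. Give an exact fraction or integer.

19/3

target 1: (3)·(2/9) + (3)·(2/3) + (7)·(1/9) = 31/9.
target 2: (1)·(2/9) + (4)·(2/3) + (8)·(1/9) = 34/9.
target 3: (0)·(2/9) + (8)·(2/3) + (9)·(1/9) = 19/3.
The best pure response is target 3 with expected payoff 19/3.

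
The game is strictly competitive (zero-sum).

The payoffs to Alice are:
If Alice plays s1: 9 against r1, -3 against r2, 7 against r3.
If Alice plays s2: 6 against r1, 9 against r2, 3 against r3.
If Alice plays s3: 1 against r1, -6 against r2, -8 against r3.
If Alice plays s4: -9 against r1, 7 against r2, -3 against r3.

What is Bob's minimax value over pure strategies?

The worst case (largest entry) in each column is r1: 9, r2: 9, r3: 7.
The best (smallest) of these is 7.

7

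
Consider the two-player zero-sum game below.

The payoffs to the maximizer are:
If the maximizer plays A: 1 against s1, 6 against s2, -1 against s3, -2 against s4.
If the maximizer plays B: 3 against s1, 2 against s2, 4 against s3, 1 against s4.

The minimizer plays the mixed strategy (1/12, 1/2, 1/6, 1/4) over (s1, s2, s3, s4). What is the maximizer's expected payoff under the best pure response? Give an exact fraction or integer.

A: (1)·(1/12) + (6)·(1/2) + (-1)·(1/6) + (-2)·(1/4) = 29/12.
B: (3)·(1/12) + (2)·(1/2) + (4)·(1/6) + (1)·(1/4) = 13/6.
The best pure response is A with expected payoff 29/12.

29/12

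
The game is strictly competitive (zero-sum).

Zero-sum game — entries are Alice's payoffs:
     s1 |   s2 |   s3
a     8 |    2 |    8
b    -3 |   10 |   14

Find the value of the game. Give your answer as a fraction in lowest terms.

Column s3 is strictly dominated by s2 for Bob (it gives Alice more in every row).
The remaining 2×2 game on (a, b) × (s1, s2) has no saddle point. Let Alice play a with probability p; indifference gives 8p − 3(1−p) = 2p + 10(1−p), so p = 13/19.
Similarly Bob's optimal q on s1 is 8/19, and the value is 8·(8/19) + (2)·(11/19) = 86/19.

86/19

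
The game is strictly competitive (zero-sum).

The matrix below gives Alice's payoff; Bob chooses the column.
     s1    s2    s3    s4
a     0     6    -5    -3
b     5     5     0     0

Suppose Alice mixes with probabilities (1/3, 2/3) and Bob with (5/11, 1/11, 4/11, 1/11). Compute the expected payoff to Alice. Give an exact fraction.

43/33

Against (5/11, 1/11, 4/11, 1/11), each row's expected payoff is a: -17/11; b: 30/11.
Taking the (1/3, 2/3)-weighted average: (1/3)·(-17/11) + (2/3)·(30/11) = 43/33.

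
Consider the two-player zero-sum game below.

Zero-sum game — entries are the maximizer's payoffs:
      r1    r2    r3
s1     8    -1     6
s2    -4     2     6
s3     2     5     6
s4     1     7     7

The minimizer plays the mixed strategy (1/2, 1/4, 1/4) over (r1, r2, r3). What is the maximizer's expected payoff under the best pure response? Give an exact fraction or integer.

21/4

s1: (8)·(1/2) + (-1)·(1/4) + (6)·(1/4) = 21/4.
s2: (-4)·(1/2) + (2)·(1/4) + (6)·(1/4) = 0.
s3: (2)·(1/2) + (5)·(1/4) + (6)·(1/4) = 15/4.
s4: (1)·(1/2) + (7)·(1/4) + (7)·(1/4) = 4.
The best pure response is s1 with expected payoff 21/4.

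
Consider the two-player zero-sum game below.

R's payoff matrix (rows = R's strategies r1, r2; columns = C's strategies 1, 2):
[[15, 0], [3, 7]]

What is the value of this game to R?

Row minima are 0 and 3, so R's maximin is 3; column maxima are 15 and 7, so C's minimax is 7. These differ, so the equilibrium is in mixed strategies.
Let R play r1 with probability p. C is indifferent when 15p + 3(1−p) = 7(1−p), giving p = 4/19.
Let C play 1 with probability q. R is indifferent when 15q = 3q + 7(1−q), giving q = 7/19.
The value is 15·(7/19) + (0)·(12/19) = 105/19.

105/19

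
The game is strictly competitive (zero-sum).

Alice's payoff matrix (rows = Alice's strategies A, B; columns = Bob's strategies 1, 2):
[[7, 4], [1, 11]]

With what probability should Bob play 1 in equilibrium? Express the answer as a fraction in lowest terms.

7/13

Row minima are 4 and 1, so Alice's maximin is 4; column maxima are 7 and 11, so Bob's minimax is 7. These differ, so the equilibrium is in mixed strategies.
Let Bob play 1 with probability q. Alice is indifferent when 7q + 4(1−q) = q + 11(1−q), giving q = 7/13.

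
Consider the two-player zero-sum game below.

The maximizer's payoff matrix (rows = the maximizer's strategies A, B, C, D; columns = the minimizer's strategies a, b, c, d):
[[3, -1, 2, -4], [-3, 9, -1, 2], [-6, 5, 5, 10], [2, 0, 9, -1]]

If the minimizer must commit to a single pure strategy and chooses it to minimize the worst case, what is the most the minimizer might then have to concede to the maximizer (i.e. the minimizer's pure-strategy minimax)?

3

The worst case (largest entry) in each column is a: 3, b: 9, c: 9, d: 10.
The best (smallest) of these is 3.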